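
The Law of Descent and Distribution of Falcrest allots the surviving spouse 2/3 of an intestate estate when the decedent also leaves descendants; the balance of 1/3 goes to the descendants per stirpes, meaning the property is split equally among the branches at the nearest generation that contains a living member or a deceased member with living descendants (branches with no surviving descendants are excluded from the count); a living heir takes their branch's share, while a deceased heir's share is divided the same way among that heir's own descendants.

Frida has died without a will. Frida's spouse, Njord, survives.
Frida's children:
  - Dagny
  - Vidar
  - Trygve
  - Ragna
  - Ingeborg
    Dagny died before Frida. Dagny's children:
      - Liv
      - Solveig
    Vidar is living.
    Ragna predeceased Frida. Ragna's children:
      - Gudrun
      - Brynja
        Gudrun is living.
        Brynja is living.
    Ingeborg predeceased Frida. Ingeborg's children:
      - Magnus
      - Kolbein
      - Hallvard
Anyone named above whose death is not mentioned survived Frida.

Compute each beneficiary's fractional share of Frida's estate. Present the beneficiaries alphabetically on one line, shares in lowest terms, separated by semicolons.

Brynja 1/30; Gudrun 1/30; Hallvard 1/45; Kolbein 1/45; Liv 1/30; Magnus 1/45; Njord 2/3; Solveig 1/30; Trygve 1/15; Vidar 1/15

Njord, as surviving spouse, takes 2/3.
The remaining 1/3 passes to Frida's descendants per stirpes.
The 1/3 is divided into 5 equal shares of 1/15 among Dagny, Vidar, Trygve, Ragna, Ingeborg.
Dagny predeceased; the 1/15 allotted to Dagny's branch passes to Dagny's issue by representation.
The 1/15 is divided into 2 equal shares of 1/30 among Liv, Solveig.
Liv is living and takes 1/30.
Solveig is living and takes 1/30.
Vidar is living and takes 1/15.
Trygve is living and takes 1/15.
Ragna predeceased; the 1/15 allotted to Ragna's branch passes to Ragna's issue by representation.
The 1/15 is divided into 2 equal shares of 1/30 among Gudrun, Brynja.
Gudrun is living and takes 1/30.
Brynja is living and takes 1/30.
Ingeborg predeceased; the 1/15 allotted to Ingeborg's branch passes to Ingeborg's issue by representation.
The 1/15 is divided into 3 equal shares of 1/45 among Magnus, Kolbein, Hallvard.
Magnus is living and takes 1/45.
Kolbein is living and takes 1/45.
Hallvard is living and takes 1/45.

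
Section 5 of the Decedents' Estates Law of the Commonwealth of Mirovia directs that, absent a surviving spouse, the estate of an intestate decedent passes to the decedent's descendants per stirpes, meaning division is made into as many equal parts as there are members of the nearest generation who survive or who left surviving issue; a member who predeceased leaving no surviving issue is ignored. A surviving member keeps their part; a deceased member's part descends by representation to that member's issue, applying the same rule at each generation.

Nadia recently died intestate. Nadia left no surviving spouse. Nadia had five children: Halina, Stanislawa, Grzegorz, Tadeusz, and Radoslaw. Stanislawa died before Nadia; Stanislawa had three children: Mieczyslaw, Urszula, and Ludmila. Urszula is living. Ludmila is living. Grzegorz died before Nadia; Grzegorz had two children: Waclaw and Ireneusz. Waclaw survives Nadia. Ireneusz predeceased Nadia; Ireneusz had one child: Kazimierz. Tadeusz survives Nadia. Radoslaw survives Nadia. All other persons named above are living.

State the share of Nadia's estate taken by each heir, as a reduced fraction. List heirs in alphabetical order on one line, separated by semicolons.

There is no surviving spouse, so the entire estate passes to Nadia's descendants per stirpes.
The estate is divided into 5 equal shares of 1/5 among Halina, Stanislawa, Grzegorz, Tadeusz, Radoslaw.
Halina is living and takes 1/5.
Stanislawa predeceased; the 1/5 allotted to Stanislawa's branch passes to Stanislawa's issue by representation.
The 1/5 is divided into 3 equal shares of 1/15 among Mieczyslaw, Urszula, Ludmila.
Mieczyslaw is living and takes 1/15.
Urszula is living and takes 1/15.
Ludmila is living and takes 1/15.
Grzegorz predeceased; the 1/5 allotted to Grzegorz's branch passes to Grzegorz's issue by representation.
The 1/5 is divided into 2 equal shares of 1/10 among Waclaw, Ireneusz.
Waclaw is living and takes 1/10.
Ireneusz predeceased; the 1/10 allotted to Ireneusz's branch passes to Ireneusz's issue by representation.
Kazimierz is the sole taker at this level and receives the full 1/10.
Tadeusz is living and takes 1/5.
Radoslaw is living and takes 1/5.

Halina 1/5; Kazimierz 1/10; Ludmila 1/15; Mieczyslaw 1/15; Radoslaw 1/5; Tadeusz 1/5; Urszula 1/15; Waclaw 1/10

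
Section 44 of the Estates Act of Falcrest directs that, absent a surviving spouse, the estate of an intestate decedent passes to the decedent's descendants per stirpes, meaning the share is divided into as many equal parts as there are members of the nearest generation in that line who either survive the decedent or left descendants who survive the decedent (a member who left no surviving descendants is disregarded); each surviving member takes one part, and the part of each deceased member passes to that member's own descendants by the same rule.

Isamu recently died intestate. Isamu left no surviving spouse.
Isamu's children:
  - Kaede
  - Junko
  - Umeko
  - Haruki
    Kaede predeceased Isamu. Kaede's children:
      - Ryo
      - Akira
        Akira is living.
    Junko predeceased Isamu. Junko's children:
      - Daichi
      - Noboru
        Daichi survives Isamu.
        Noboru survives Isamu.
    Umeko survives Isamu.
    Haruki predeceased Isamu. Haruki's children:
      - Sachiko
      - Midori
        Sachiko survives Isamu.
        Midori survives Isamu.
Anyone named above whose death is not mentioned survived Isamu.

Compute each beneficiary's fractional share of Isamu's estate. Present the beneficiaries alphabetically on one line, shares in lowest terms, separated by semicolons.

There is no surviving spouse, so the entire estate passes to Isamu's descendants per stirpes.
The estate is divided into 4 equal shares of 1/4 among Kaede, Junko, Umeko, Haruki.
Kaede predeceased; the 1/4 allotted to Kaede's branch passes to Kaede's issue by representation.
The 1/4 is divided into 2 equal shares of 1/8 among Ryo, Akira.
Ryo is living and takes 1/8.
Akira is living and takes 1/8.
Junko predeceased; the 1/4 allotted to Junko's branch passes to Junko's issue by representation.
The 1/4 is divided into 2 equal shares of 1/8 among Daichi, Noboru.
Daichi is living and takes 1/8.
Noboru is living and takes 1/8.
Umeko is living and takes 1/4.
Haruki predeceased; the 1/4 allotted to Haruki's branch passes to Haruki's issue by representation.
The 1/4 is divided into 2 equal shares of 1/8 among Sachiko, Midori.
Sachiko is living and takes 1/8.
Midori is living and takes 1/8.

Akira 1/8; Daichi 1/8; Midori 1/8; Noboru 1/8; Ryo 1/8; Sachiko 1/8; Umeko 1/4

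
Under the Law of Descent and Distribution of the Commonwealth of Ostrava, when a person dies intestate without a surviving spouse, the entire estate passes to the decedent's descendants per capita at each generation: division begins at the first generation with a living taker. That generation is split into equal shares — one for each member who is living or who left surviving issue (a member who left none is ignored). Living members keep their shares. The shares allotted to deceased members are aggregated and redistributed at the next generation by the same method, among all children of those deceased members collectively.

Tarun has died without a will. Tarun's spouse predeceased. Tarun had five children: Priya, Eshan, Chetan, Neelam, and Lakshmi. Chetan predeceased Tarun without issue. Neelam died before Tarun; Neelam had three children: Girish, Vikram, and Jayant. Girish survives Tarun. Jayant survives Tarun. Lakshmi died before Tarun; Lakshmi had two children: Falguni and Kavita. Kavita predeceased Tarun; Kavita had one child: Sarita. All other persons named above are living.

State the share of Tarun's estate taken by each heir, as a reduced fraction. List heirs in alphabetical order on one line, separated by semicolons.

There is no surviving spouse, so the entire estate passes to Tarun's descendants per capita at each generation.
At generation 1 (Priya, Eshan, Neelam, Lakshmi) there are 4 shares of (1)/4 = 1/4 each.
Living: Priya and Eshan — each takes 1/4.
Deceased: Neelam and Lakshmi. Their combined 1/2 is pooled and carried to generation 2.
At generation 2 (Girish, Vikram, Jayant, Falguni, Kavita) there are 5 shares of (1/2)/5 = 1/10 each.
Living: Girish, Vikram, Jayant, and Falguni — each takes 1/10.
Deceased: Kavita. That 1/10 share is carried to generation 3.
At generation 3 (Sarita) there are 1 shares of (1/10)/1 = 1/10 each.
Living: Sarita — each takes 1/10.

Eshan 1/4; Falguni 1/10; Girish 1/10; Jayant 1/10; Priya 1/4; Sarita 1/10; Vikram 1/10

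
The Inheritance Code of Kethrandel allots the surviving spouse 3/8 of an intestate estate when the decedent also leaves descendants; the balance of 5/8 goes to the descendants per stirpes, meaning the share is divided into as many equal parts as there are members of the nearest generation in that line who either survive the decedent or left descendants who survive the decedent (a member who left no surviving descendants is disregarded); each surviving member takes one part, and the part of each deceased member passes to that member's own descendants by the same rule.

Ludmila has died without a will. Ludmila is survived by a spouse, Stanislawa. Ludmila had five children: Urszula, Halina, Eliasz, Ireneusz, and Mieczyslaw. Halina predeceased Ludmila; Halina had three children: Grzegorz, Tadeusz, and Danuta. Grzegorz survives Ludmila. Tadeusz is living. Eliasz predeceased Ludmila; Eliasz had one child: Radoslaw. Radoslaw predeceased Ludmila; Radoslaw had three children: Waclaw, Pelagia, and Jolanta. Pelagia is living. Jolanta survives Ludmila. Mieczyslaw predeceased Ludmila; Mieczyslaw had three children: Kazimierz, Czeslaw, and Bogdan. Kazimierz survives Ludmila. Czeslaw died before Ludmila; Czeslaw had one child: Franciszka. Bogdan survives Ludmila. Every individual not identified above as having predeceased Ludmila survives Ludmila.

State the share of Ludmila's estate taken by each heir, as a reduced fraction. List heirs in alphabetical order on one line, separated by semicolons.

Stanislawa, as surviving spouse, takes 3/8.
The remaining 5/8 passes to Ludmila's descendants per stirpes.
The 5/8 is divided into 5 equal shares of 1/8 among Urszula, Halina, Eliasz, Ireneusz, Mieczyslaw.
Urszula is living and takes 1/8.
Halina predeceased; the 1/8 allotted to Halina's branch passes to Halina's issue by representation.
The 1/8 is divided into 3 equal shares of 1/24 among Grzegorz, Tadeusz, Danuta.
Grzegorz is living and takes 1/24.
Tadeusz is living and takes 1/24.
Danuta is living and takes 1/24.
Eliasz predeceased; the 1/8 allotted to Eliasz's branch passes to Eliasz's issue by representation.
Radoslaw's line is the sole branch at this level, so the full 1/8 passes to Radoslaw's issue by representation.
The 1/8 is divided into 3 equal shares of 1/24 among Waclaw, Pelagia, Jolanta.
Waclaw is living and takes 1/24.
Pelagia is living and takes 1/24.
Jolanta is living and takes 1/24.
Ireneusz is living and takes 1/8.
Mieczyslaw predeceased; the 1/8 allotted to Mieczyslaw's branch passes to Mieczyslaw's issue by representation.
The 1/8 is divided into 3 equal shares of 1/24 among Kazimierz, Czeslaw, Bogdan.
Kazimierz is living and takes 1/24.
Czeslaw predeceased; the 1/24 allotted to Czeslaw's branch passes to Czeslaw's issue by representation.
Franciszka is the sole taker at this level and receives the full 1/24.
Bogdan is living and takes 1/24.

Bogdan 1/24; Danuta 1/24; Franciszka 1/24; Grzegorz 1/24; Ireneusz 1/8; Jolanta 1/24; Kazimierz 1/24; Pelagia 1/24; Stanislawa 3/8; Tadeusz 1/24; Urszula 1/8; Waclaw 1/24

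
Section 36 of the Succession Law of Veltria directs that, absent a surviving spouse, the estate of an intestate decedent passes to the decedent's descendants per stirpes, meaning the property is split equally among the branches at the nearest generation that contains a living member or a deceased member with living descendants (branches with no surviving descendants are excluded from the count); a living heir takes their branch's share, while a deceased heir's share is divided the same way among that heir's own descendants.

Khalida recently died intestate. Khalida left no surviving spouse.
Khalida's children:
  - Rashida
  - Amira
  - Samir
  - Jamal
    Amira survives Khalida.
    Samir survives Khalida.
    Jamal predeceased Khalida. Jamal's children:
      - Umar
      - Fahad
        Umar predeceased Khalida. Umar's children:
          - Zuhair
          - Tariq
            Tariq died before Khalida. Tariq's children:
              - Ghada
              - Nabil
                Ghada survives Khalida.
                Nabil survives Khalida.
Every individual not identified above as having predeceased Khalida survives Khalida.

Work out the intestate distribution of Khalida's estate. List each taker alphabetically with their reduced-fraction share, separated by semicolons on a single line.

There is no surviving spouse, so the entire estate passes to Khalida's descendants per stirpes.
The estate is divided into 4 equal shares of 1/4 among Rashida, Amira, Samir, Jamal.
Rashida is living and takes 1/4.
Amira is living and takes 1/4.
Samir is living and takes 1/4.
Jamal predeceased; the 1/4 allotted to Jamal's branch passes to Jamal's issue by representation.
The 1/4 is divided into 2 equal shares of 1/8 among Umar, Fahad.
Umar predeceased; the 1/8 allotted to Umar's branch passes to Umar's issue by representation.
The 1/8 is divided into 2 equal shares of 1/16 among Zuhair, Tariq.
Zuhair is living and takes 1/16.
Tariq predeceased; the 1/16 allotted to Tariq's branch passes to Tariq's issue by representation.
The 1/16 is divided into 2 equal shares of 1/32 among Ghada, Nabil.
Ghada is living and takes 1/32.
Nabil is living and takes 1/32.
Fahad is living and takes 1/8.

Amira 1/4; Fahad 1/8; Ghada 1/32; Nabil 1/32; Rashida 1/4; Samir 1/4; Zuhair 1/16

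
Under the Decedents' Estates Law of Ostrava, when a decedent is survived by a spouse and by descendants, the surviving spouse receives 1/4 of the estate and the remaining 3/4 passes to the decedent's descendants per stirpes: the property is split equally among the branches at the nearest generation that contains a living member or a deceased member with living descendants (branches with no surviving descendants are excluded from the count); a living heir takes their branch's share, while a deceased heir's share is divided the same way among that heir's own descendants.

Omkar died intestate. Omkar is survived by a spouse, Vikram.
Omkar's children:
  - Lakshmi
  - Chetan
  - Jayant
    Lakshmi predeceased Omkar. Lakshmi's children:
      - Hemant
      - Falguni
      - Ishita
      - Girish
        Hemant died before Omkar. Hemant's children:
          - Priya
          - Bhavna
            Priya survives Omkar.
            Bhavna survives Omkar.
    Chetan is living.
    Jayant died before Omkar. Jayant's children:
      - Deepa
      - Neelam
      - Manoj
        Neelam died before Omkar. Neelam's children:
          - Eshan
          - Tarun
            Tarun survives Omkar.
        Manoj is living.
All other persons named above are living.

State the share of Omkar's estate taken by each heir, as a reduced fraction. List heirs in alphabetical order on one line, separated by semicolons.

Bhavna 1/32; Chetan 1/4; Deepa 1/12; Eshan 1/24; Falguni 1/16; Girish 1/16; Ishita 1/16; Manoj 1/12; Priya 1/32; Tarun 1/24; Vikram 1/4

Vikram, as surviving spouse, takes 1/4.
The remaining 3/4 passes to Omkar's descendants per stirpes.
The 3/4 is divided into 3 equal shares of 1/4 among Lakshmi, Chetan, Jayant.
Lakshmi predeceased; the 1/4 allotted to Lakshmi's branch passes to Lakshmi's issue by representation.
The 1/4 is divided into 4 equal shares of 1/16 among Hemant, Falguni, Ishita, Girish.
Hemant predeceased; the 1/16 allotted to Hemant's branch passes to Hemant's issue by representation.
The 1/16 is divided into 2 equal shares of 1/32 among Priya, Bhavna.
Priya is living and takes 1/32.
Bhavna is living and takes 1/32.
Falguni is living and takes 1/16.
Ishita is living and takes 1/16.
Girish is living and takes 1/16.
Chetan is living and takes 1/4.
Jayant predeceased; the 1/4 allotted to Jayant's branch passes to Jayant's issue by representation.
The 1/4 is divided into 3 equal shares of 1/12 among Deepa, Neelam, Manoj.
Deepa is living and takes 1/12.
Neelam predeceased; the 1/12 allotted to Neelam's branch passes to Neelam's issue by representation.
The 1/12 is divided into 2 equal shares of 1/24 among Eshan, Tarun.
Eshan is living and takes 1/24.
Tarun is living and takes 1/24.
Manoj is living and takes 1/12.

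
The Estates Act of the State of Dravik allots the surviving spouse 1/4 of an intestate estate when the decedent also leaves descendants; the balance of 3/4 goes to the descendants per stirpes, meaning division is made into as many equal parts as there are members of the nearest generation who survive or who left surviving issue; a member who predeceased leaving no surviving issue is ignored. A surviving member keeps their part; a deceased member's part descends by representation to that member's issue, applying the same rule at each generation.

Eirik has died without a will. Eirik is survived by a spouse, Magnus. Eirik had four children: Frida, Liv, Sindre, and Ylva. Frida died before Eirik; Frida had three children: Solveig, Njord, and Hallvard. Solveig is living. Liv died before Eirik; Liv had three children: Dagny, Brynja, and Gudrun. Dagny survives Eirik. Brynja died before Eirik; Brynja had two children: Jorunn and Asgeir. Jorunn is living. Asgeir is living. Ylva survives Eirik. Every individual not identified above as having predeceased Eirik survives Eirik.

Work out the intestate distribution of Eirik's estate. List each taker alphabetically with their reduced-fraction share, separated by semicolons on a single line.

Asgeir 1/32; Dagny 1/16; Gudrun 1/16; Hallvard 1/16; Jorunn 1/32; Magnus 1/4; Njord 1/16; Sindre 3/16; Solveig 1/16; Ylva 3/16

Magnus, as surviving spouse, takes 1/4.
The remaining 3/4 passes to Eirik's descendants per stirpes.
The 3/4 is divided into 4 equal shares of 3/16 among Frida, Liv, Sindre, Ylva.
Frida predeceased; the 3/16 allotted to Frida's branch passes to Frida's issue by representation.
The 3/16 is divided into 3 equal shares of 1/16 among Solveig, Njord, Hallvard.
Solveig is living and takes 1/16.
Njord is living and takes 1/16.
Hallvard is living and takes 1/16.
Liv predeceased; the 3/16 allotted to Liv's branch passes to Liv's issue by representation.
The 3/16 is divided into 3 equal shares of 1/16 among Dagny, Brynja, Gudrun.
Dagny is living and takes 1/16.
Brynja predeceased; the 1/16 allotted to Brynja's branch passes to Brynja's issue by representation.
The 1/16 is divided into 2 equal shares of 1/32 among Jorunn, Asgeir.
Jorunn is living and takes 1/32.
Asgeir is living and takes 1/32.
Gudrun is living and takes 1/16.
Sindre is living and takes 3/16.
Ylva is living and takes 3/16.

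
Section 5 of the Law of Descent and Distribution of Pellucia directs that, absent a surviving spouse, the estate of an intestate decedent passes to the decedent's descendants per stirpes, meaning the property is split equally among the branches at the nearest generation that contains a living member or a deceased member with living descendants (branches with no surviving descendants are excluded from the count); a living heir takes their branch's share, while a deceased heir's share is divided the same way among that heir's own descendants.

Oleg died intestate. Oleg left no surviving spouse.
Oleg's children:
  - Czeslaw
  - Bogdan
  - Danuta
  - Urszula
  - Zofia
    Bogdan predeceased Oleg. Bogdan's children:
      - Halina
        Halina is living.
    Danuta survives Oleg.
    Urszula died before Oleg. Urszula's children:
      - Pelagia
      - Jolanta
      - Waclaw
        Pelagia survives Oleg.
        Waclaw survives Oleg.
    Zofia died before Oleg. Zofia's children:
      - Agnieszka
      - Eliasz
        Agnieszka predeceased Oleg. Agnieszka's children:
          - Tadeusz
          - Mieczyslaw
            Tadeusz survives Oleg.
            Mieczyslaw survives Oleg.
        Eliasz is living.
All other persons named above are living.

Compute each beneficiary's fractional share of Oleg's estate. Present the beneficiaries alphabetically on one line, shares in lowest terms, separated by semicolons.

There is no surviving spouse, so the entire estate passes to Oleg's descendants per stirpes.
The estate is divided into 5 equal shares of 1/5 among Czeslaw, Bogdan, Danuta, Urszula, Zofia.
Czeslaw is living and takes 1/5.
Bogdan predeceased; the 1/5 allotted to Bogdan's branch passes to Bogdan's issue by representation.
Halina is the sole taker at this level and receives the full 1/5.
Danuta is living and takes 1/5.
Urszula predeceased; the 1/5 allotted to Urszula's branch passes to Urszula's issue by representation.
The 1/5 is divided into 3 equal shares of 1/15 among Pelagia, Jolanta, Waclaw.
Pelagia is living and takes 1/15.
Jolanta is living and takes 1/15.
Waclaw is living and takes 1/15.
Zofia predeceased; the 1/5 allotted to Zofia's branch passes to Zofia's issue by representation.
The 1/5 is divided into 2 equal shares of 1/10 among Agnieszka, Eliasz.
Agnieszka predeceased; the 1/10 allotted to Agnieszka's branch passes to Agnieszka's issue by representation.
The 1/10 is divided into 2 equal shares of 1/20 among Tadeusz, Mieczyslaw.
Tadeusz is living and takes 1/20.
Mieczyslaw is living and takes 1/20.
Eliasz is living and takes 1/10.

Czeslaw 1/5; Danuta 1/5; Eliasz 1/10; Halina 1/5; Jolanta 1/15; Mieczyslaw 1/20; Pelagia 1/15; Tadeusz 1/20; Waclaw 1/15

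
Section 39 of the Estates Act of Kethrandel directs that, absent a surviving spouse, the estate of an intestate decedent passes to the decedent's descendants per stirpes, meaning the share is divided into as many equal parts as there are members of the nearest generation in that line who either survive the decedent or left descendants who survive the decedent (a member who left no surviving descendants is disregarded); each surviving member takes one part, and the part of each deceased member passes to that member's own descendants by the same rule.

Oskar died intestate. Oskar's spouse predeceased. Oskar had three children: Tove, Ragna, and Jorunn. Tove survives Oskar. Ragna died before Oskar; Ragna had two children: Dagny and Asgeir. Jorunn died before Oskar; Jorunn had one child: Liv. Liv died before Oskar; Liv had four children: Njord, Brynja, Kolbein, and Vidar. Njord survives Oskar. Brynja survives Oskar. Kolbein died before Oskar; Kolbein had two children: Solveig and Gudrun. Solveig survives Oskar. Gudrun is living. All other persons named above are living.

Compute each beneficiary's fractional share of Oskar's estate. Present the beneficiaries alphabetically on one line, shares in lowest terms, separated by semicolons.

Asgeir 1/6; Brynja 1/12; Dagny 1/6; Gudrun 1/24; Njord 1/12; Solveig 1/24; Tove 1/3; Vidar 1/12

There is no surviving spouse, so the entire estate passes to Oskar's descendants per stirpes.
The estate is divided into 3 equal shares of 1/3 among Tove, Ragna, Jorunn.
Tove is living and takes 1/3.
Ragna predeceased; the 1/3 allotted to Ragna's branch passes to Ragna's issue by representation.
The 1/3 is divided into 2 equal shares of 1/6 among Dagny, Asgeir.
Dagny is living and takes 1/6.
Asgeir is living and takes 1/6.
Jorunn predeceased; the 1/3 allotted to Jorunn's branch passes to Jorunn's issue by representation.
Liv's line is the sole branch at this level, so the full 1/3 passes to Liv's issue by representation.
The 1/3 is divided into 4 equal shares of 1/12 among Njord, Brynja, Kolbein, Vidar.
Njord is living and takes 1/12.
Brynja is living and takes 1/12.
Kolbein predeceased; the 1/12 allotted to Kolbein's branch passes to Kolbein's issue by representation.
The 1/12 is divided into 2 equal shares of 1/24 among Solveig, Gudrun.
Solveig is living and takes 1/24.
Gudrun is living and takes 1/24.
Vidar is living and takes 1/12.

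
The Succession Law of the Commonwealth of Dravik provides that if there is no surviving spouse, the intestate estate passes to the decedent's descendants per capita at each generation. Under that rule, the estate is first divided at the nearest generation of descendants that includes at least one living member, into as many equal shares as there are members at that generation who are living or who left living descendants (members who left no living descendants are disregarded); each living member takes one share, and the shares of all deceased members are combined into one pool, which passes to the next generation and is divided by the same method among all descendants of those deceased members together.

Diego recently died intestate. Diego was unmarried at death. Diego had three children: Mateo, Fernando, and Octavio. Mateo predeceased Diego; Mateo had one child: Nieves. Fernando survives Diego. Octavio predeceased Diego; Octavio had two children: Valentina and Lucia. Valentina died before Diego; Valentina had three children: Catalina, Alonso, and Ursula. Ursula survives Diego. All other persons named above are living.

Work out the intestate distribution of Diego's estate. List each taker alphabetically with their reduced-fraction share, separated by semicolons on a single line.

There is no surviving spouse, so the entire estate passes to Diego's descendants per capita at each generation.
At generation 1 (Mateo, Fernando, Octavio) there are 3 shares of (1)/3 = 1/3 each.
Living: Fernando — each takes 1/3.
Deceased: Mateo and Octavio. Their combined 2/3 is pooled and carried to generation 2.
At generation 2 (Nieves, Valentina, Lucia) there are 3 shares of (2/3)/3 = 2/9 each.
Living: Nieves and Lucia — each takes 2/9.
Deceased: Valentina. That 2/9 share is carried to generation 3.
At generation 3 (Catalina, Alonso, Ursula) there are 3 shares of (2/9)/3 = 2/27 each.
Living: Catalina, Alonso, and Ursula — each takes 2/27.

Alonso 2/27; Catalina 2/27; Fernando 1/3; Lucia 2/9; Nieves 2/9; Ursula 2/27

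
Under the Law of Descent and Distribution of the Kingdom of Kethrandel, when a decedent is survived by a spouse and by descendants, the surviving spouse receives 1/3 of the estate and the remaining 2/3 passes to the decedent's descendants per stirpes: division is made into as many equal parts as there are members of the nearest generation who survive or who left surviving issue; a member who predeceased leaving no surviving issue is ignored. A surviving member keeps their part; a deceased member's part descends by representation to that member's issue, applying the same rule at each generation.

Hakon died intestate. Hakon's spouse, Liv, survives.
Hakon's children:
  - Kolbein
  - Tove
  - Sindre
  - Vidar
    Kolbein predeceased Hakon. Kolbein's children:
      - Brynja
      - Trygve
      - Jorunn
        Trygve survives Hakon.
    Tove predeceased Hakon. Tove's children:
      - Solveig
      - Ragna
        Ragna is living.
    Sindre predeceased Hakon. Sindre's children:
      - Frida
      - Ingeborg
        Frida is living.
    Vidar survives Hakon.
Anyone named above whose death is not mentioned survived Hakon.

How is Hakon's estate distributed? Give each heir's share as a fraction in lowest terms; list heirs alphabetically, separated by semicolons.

Liv, as surviving spouse, takes 1/3.
The remaining 2/3 passes to Hakon's descendants per stirpes.
The 2/3 is divided into 4 equal shares of 1/6 among Kolbein, Tove, Sindre, Vidar.
Kolbein predeceased; the 1/6 allotted to Kolbein's branch passes to Kolbein's issue by representation.
The 1/6 is divided into 3 equal shares of 1/18 among Brynja, Trygve, Jorunn.
Brynja is living and takes 1/18.
Trygve is living and takes 1/18.
Jorunn is living and takes 1/18.
Tove predeceased; the 1/6 allotted to Tove's branch passes to Tove's issue by representation.
The 1/6 is divided into 2 equal shares of 1/12 among Solveig, Ragna.
Solveig is living and takes 1/12.
Ragna is living and takes 1/12.
Sindre predeceased; the 1/6 allotted to Sindre's branch passes to Sindre's issue by representation.
The 1/6 is divided into 2 equal shares of 1/12 among Frida, Ingeborg.
Frida is living and takes 1/12.
Ingeborg is living and takes 1/12.
Vidar is living and takes 1/6.

Brynja 1/18; Frida 1/12; Ingeborg 1/12; Jorunn 1/18; Liv 1/3; Ragna 1/12; Solveig 1/12; Trygve 1/18; Vidar 1/6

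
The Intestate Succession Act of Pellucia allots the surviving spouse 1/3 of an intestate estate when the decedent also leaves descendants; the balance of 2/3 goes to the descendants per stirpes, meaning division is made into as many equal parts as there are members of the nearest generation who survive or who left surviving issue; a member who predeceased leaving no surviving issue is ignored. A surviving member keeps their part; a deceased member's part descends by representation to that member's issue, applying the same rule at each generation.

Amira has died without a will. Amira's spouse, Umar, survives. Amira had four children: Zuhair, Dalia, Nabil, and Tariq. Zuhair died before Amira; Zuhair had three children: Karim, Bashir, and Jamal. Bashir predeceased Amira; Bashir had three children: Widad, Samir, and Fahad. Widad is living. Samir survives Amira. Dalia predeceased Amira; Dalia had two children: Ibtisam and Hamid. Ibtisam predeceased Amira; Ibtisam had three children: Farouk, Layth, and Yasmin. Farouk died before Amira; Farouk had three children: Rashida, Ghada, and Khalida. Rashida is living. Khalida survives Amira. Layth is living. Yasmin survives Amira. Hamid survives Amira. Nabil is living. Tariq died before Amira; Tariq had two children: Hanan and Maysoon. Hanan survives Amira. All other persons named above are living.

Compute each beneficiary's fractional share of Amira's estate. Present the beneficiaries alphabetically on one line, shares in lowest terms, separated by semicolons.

Fahad 1/54; Ghada 1/108; Hamid 1/12; Hanan 1/12; Jamal 1/18; Karim 1/18; Khalida 1/108; Layth 1/36; Maysoon 1/12; Nabil 1/6; Rashida 1/108; Samir 1/54; Umar 1/3; Widad 1/54; Yasmin 1/36

Umar, as surviving spouse, takes 1/3.
The remaining 2/3 passes to Amira's descendants per stirpes.
The 2/3 is divided into 4 equal shares of 1/6 among Zuhair, Dalia, Nabil, Tariq.
Zuhair predeceased; the 1/6 allotted to Zuhair's branch passes to Zuhair's issue by representation.
The 1/6 is divided into 3 equal shares of 1/18 among Karim, Bashir, Jamal.
Karim is living and takes 1/18.
Bashir predeceased; the 1/18 allotted to Bashir's branch passes to Bashir's issue by representation.
The 1/18 is divided into 3 equal shares of 1/54 among Widad, Samir, Fahad.
Widad is living and takes 1/54.
Samir is living and takes 1/54.
Fahad is living and takes 1/54.
Jamal is living and takes 1/18.
Dalia predeceased; the 1/6 allotted to Dalia's branch passes to Dalia's issue by representation.
The 1/6 is divided into 2 equal shares of 1/12 among Ibtisam, Hamid.
Ibtisam predeceased; the 1/12 allotted to Ibtisam's branch passes to Ibtisam's issue by representation.
The 1/12 is divided into 3 equal shares of 1/36 among Farouk, Layth, Yasmin.
Farouk predeceased; the 1/36 allotted to Farouk's branch passes to Farouk's issue by representation.
The 1/36 is divided into 3 equal shares of 1/108 among Rashida, Ghada, Khalida.
Rashida is living and takes 1/108.
Ghada is living and takes 1/108.
Khalida is living and takes 1/108.
Layth is living and takes 1/36.
Yasmin is living and takes 1/36.
Hamid is living and takes 1/12.
Nabil is living and takes 1/6.
Tariq predeceased; the 1/6 allotted to Tariq's branch passes to Tariq's issue by representation.
The 1/6 is divided into 2 equal shares of 1/12 among Hanan, Maysoon.
Hanan is living and takes 1/12.
Maysoon is living and takes 1/12.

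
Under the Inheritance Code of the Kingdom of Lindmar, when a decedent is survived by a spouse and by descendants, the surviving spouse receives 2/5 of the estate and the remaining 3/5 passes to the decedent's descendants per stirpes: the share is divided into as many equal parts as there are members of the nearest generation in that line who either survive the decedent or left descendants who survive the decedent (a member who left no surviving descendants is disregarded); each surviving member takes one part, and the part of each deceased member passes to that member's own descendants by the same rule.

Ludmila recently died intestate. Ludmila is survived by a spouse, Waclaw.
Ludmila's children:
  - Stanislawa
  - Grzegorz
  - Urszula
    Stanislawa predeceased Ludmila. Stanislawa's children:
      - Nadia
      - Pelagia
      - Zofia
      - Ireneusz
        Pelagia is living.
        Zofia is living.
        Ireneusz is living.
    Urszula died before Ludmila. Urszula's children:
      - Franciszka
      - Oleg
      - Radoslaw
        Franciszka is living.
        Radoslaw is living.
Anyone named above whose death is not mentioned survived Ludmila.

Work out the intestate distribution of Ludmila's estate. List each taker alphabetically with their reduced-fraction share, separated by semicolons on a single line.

Franciszka 1/15; Grzegorz 1/5; Ireneusz 1/20; Nadia 1/20; Oleg 1/15; Pelagia 1/20; Radoslaw 1/15; Waclaw 2/5; Zofia 1/20

Waclaw, as surviving spouse, takes 2/5.
The remaining 3/5 passes to Ludmila's descendants per stirpes.
The 3/5 is divided into 3 equal shares of 1/5 among Stanislawa, Grzegorz, Urszula.
Stanislawa predeceased; the 1/5 allotted to Stanislawa's branch passes to Stanislawa's issue by representation.
The 1/5 is divided into 4 equal shares of 1/20 among Nadia, Pelagia, Zofia, Ireneusz.
Nadia is living and takes 1/20.
Pelagia is living and takes 1/20.
Zofia is living and takes 1/20.
Ireneusz is living and takes 1/20.
Grzegorz is living and takes 1/5.
Urszula predeceased; the 1/5 allotted to Urszula's branch passes to Urszula's issue by representation.
The 1/5 is divided into 3 equal shares of 1/15 among Franciszka, Oleg, Radoslaw.
Franciszka is living and takes 1/15.
Oleg is living and takes 1/15.
Radoslaw is living and takes 1/15.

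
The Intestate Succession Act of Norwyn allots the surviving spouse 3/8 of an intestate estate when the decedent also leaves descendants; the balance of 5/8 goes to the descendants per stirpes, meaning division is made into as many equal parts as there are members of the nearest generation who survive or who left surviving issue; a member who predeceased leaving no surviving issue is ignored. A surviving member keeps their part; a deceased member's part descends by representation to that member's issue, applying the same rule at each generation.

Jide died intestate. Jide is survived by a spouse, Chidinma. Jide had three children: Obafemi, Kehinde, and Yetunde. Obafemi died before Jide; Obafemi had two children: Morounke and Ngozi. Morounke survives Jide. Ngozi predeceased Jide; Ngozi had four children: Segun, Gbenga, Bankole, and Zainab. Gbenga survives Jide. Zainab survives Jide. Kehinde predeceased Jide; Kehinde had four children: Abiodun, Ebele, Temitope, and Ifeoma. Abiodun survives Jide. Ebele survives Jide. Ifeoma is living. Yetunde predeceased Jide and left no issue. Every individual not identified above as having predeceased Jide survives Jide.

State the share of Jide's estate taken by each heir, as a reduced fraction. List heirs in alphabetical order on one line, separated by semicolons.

Abiodun 5/64; Bankole 5/128; Chidinma 3/8; Ebele 5/64; Gbenga 5/128; Ifeoma 5/64; Morounke 5/32; Segun 5/128; Temitope 5/64; Zainab 5/128

Chidinma, as surviving spouse, takes 3/8.
The remaining 5/8 passes to Jide's descendants per stirpes.
Yetunde left no surviving issue, so that branch lapses and is disregarded.
The 5/8 is divided into 2 equal shares of 5/16 among Obafemi, Kehinde.
Obafemi predeceased; the 5/16 allotted to Obafemi's branch passes to Obafemi's issue by representation.
The 5/16 is divided into 2 equal shares of 5/32 among Morounke, Ngozi.
Morounke is living and takes 5/32.
Ngozi predeceased; the 5/32 allotted to Ngozi's branch passes to Ngozi's issue by representation.
The 5/32 is divided into 4 equal shares of 5/128 among Segun, Gbenga, Bankole, Zainab.
Segun is living and takes 5/128.
Gbenga is living and takes 5/128.
Bankole is living and takes 5/128.
Zainab is living and takes 5/128.
Kehinde predeceased; the 5/16 allotted to Kehinde's branch passes to Kehinde's issue by representation.
The 5/16 is divided into 4 equal shares of 5/64 among Abiodun, Ebele, Temitope, Ifeoma.
Abiodun is living and takes 5/64.
Ebele is living and takes 5/64.
Temitope is living and takes 5/64.
Ifeoma is living and takes 5/64.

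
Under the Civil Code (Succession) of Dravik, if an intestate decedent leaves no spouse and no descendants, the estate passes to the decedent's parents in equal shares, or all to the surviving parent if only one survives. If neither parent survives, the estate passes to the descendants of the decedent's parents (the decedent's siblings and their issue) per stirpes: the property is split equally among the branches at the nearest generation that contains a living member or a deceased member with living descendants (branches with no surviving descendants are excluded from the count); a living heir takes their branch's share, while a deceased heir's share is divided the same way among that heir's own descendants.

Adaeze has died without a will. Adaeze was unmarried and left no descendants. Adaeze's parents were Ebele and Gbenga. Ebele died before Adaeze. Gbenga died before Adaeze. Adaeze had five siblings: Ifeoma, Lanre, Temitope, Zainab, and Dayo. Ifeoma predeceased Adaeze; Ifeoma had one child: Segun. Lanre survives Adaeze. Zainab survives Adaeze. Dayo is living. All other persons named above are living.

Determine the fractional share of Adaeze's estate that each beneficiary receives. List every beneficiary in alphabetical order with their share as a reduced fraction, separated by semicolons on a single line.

Neither parent survives and there are no descendants, so the estate passes to Adaeze's siblings and their issue per stirpes.
The estate is divided into 5 equal shares of 1/5 among Ifeoma, Lanre, Temitope, Zainab, Dayo.
Ifeoma predeceased; the 1/5 allotted to Ifeoma's branch passes to Ifeoma's issue by representation.
Segun is the sole taker at this level and receives the full 1/5.
Lanre is living and takes 1/5.
Temitope is living and takes 1/5.
Zainab is living and takes 1/5.
Dayo is living and takes 1/5.

Dayo 1/5; Lanre 1/5; Segun 1/5; Temitope 1/5; Zainab 1/5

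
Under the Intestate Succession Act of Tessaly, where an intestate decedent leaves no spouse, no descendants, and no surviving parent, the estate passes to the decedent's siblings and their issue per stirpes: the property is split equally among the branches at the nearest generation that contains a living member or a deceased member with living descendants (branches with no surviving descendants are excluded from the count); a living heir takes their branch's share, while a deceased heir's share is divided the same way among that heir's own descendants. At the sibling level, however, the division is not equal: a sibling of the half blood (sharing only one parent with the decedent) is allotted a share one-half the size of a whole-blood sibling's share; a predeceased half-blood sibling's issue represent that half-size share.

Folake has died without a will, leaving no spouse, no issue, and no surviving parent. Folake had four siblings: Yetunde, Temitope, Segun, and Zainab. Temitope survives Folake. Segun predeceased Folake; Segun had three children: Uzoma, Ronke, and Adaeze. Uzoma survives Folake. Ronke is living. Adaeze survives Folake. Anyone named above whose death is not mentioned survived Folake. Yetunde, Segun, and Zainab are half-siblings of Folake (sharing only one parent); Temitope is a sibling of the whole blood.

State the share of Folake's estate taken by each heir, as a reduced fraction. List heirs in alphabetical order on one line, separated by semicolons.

Adaeze 1/15; Ronke 1/15; Temitope 2/5; Uzoma 1/15; Yetunde 1/5; Zainab 1/5

No spouse, descendants, or parent survives, so the estate passes to Folake's siblings per stirpes.
Half-blood siblings count for one-half the weight of whole-blood siblings at the initial division.
Dividing 1 in proportion to weights (total weight 5/2): Yetunde (weight 1/2) → 1/5; Temitope (weight 1) → 2/5; Segun (weight 1/2) → 1/5; Zainab (weight 1/2) → 1/5.
Yetunde is living and takes 1/5.
Temitope is living and takes 2/5.
Segun predeceased; the 1/5 allotted to Segun's branch passes to Segun's issue by representation.
The 1/5 is divided into 3 equal shares of 1/15 among Uzoma, Ronke, Adaeze.
Uzoma is living and takes 1/15.
Ronke is living and takes 1/15.
Adaeze is living and takes 1/15.
Zainab is living and takes 1/5.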